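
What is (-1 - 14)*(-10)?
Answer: 150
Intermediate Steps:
(-1 - 14)*(-10) = -15*(-10) = 150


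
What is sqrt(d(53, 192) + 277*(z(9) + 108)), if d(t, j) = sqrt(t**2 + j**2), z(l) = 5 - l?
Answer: sqrt(28808 + sqrt(39673)) ≈ 170.31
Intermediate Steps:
d(t, j) = sqrt(j**2 + t**2)
sqrt(d(53, 192) + 277*(z(9) + 108)) = sqrt(sqrt(192**2 + 53**2) + 277*((5 - 1*9) + 108)) = sqrt(sqrt(36864 + 2809) + 277*((5 - 9) + 108)) = sqrt(sqrt(39673) + 277*(-4 + 108)) = sqrt(sqrt(39673) + 277*104) = sqrt(sqrt(39673) + 28808) = sqrt(28808 + sqrt(39673))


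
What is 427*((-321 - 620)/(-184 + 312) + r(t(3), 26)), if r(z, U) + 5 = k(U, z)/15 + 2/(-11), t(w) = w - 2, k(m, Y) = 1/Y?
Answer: -112427819/21120 ≈ -5323.3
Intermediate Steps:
t(w) = -2 + w
r(z, U) = -57/11 + 1/(15*z) (r(z, U) = -5 + (1/(z*15) + 2/(-11)) = -5 + ((1/15)/z + 2*(-1/11)) = -5 + (1/(15*z) - 2/11) = -5 + (-2/11 + 1/(15*z)) = -57/11 + 1/(15*z))
427*((-321 - 620)/(-184 + 312) + r(t(3), 26)) = 427*((-321 - 620)/(-184 + 312) + (11 - 855*(-2 + 3))/(165*(-2 + 3))) = 427*(-941/128 + (1/165)*(11 - 855*1)/1) = 427*(-941*1/128 + (1/165)*1*(11 - 855)) = 427*(-941/128 + (1/165)*1*(-844)) = 427*(-941/128 - 844/165) = 427*(-263297/21120) = -112427819/21120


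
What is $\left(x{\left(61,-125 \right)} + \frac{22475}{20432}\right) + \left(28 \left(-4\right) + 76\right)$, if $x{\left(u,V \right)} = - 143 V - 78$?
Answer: $\frac{362915227}{20432} \approx 17762.0$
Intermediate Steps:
$x{\left(u,V \right)} = -78 - 143 V$
$\left(x{\left(61,-125 \right)} + \frac{22475}{20432}\right) + \left(28 \left(-4\right) + 76\right) = \left(\left(-78 - -17875\right) + \frac{22475}{20432}\right) + \left(28 \left(-4\right) + 76\right) = \left(\left(-78 + 17875\right) + 22475 \cdot \frac{1}{20432}\right) + \left(-112 + 76\right) = \left(17797 + \frac{22475}{20432}\right) - 36 = \frac{363650779}{20432} - 36 = \frac{362915227}{20432}$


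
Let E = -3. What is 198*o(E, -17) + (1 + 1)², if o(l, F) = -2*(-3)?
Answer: 1192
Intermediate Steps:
o(l, F) = 6
198*o(E, -17) + (1 + 1)² = 198*6 + (1 + 1)² = 1188 + 2² = 1188 + 4 = 1192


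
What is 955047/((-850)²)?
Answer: 955047/722500 ≈ 1.3219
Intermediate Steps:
955047/((-850)²) = 955047/722500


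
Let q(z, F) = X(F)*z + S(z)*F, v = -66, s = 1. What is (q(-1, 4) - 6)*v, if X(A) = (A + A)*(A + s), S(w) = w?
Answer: 3300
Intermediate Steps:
X(A) = 2*A*(1 + A) (X(A) = (A + A)*(A + 1) = (2*A)*(1 + A) = 2*A*(1 + A))
q(z, F) = F*z + 2*F*z*(1 + F) (q(z, F) = (2*F*(1 + F))*z + z*F = 2*F*z*(1 + F) + F*z = F*z + 2*F*z*(1 + F))
(q(-1, 4) - 6)*v = (4*(-1)*(3 + 2*4) - 6)*(-66) = (4*(-1)*(3 + 8) - 6)*(-66) = (4*(-1)*11 - 6)*(-66) = (-44 - 6)*(-66) = -50*(-66) = 3300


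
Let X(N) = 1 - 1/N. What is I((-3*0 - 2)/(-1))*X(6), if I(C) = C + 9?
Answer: 55/6 ≈ 9.1667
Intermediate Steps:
I(C) = 9 + C
I((-3*0 - 2)/(-1))*X(6) = (9 + (-3*0 - 2)/(-1))*((-1 + 6)/6) = (9 + (0 - 2)*(-1))*((1/6)*5) = (9 - 2*(-1))*(5/6) = (9 + 2)*(5/6) = 11*(5/6) = 55/6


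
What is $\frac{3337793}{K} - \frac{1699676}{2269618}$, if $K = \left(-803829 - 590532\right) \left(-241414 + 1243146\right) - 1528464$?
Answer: $- \frac{1187038437251138545}{1585075748033372244} \approx -0.74888$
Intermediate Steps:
$K = -1396777561716$ ($K = \left(-1394361\right) 1001732 - 1528464 = -1396776033252 - 1528464 = -1396777561716$)
$\frac{3337793}{K} - \frac{1699676}{2269618} = \frac{3337793}{-1396777561716} - \frac{1699676}{2269618} = 3337793 \left(- \frac{1}{1396777561716}\right) - \frac{849838}{1134809} = - \frac{3337793}{1396777561716} - \frac{849838}{1134809} = - \frac{1187038437251138545}{1585075748033372244}$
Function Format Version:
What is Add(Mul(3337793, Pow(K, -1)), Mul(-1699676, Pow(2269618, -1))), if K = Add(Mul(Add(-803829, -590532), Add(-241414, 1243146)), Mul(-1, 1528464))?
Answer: Rational(-1187038437251138545, 1585075748033372244) ≈ -0.74888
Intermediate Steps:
K = -1396777561716 (K = Add(Mul(-1394361, 1001732), -1528464) = Add(-1396776033252, -1528464) = -1396777561716)
Add(Mul(3337793, Pow(K, -1)), Mul(-1699676, Pow(2269618, -1))) = Add(Mul(3337793, Pow(-1396777561716, -1)), Mul(-1699676, Pow(2269618, -1))) = Add(Mul(3337793, Rational(-1, 1396777561716)), Mul(-1699676, Rational(1, 2269618))) = Add(Rational(-3337793, 1396777561716), Rational(-849838, 1134809)) = Rational(-1187038437251138545, 1585075748033372244)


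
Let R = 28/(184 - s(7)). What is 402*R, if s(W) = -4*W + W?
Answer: 11256/205 ≈ 54.907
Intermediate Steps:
s(W) = -3*W
R = 28/205 (R = 28/(184 - (-3)*7) = 28/(184 - 1*(-21)) = 28/(184 + 21) = 28/205 ≈ 0.13659)
402*R = 402*(28/205) = 11256/205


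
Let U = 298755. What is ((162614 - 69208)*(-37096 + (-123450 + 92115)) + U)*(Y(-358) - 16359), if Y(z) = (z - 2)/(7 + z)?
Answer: 4077570622255991/39 ≈ 1.0455e+14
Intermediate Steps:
Y(z) = (-2 + z)/(7 + z)
((162614 - 69208)*(-37096 + (-123450 + 92115)) + U)*(Y(-358) - 16359) = ((162614 - 69208)*(-37096 + (-123450 + 92115)) + 298755)*((-2 - 358)/(7 - 358) - 16359) = (93406*(-37096 - 31335) + 298755)*(-360/(-351) - 16359) = (93406*(-68431) + 298755)*(-1/351*(-360) - 16359) = (-6391865986 + 298755)*(40/39 - 16359) = -6391567231*(-637961/39) = 4077570622255991/39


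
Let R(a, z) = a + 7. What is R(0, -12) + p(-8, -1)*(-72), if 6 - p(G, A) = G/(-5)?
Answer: -1549/5 ≈ -309.80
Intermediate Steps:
p(G, A) = 6 + G/5 (p(G, A) = 6 - G/(-5) = 6 - G*(-1)/5 = 6 - (-1)*G/5 = 6 + G/5)
R(a, z) = 7 + a
R(0, -12) + p(-8, -1)*(-72) = (7 + 0) + (6 + (⅕)*(-8))*(-72) = 7 + (6 - 8/5)*(-72) = 7 + (22/5)*(-72) = 7 - 1584/5 = -1549/5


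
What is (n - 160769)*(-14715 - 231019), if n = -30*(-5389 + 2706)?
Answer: 19727279786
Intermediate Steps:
n = 80490 (n = -30*(-2683) = 80490)
(n - 160769)*(-14715 - 231019) = (80490 - 160769)*(-14715 - 231019) = -80279*(-245734) = 19727279786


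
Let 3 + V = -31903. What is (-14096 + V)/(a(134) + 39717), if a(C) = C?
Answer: -46002/39851 ≈ -1.1544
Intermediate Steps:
V = -31906 (V = -3 - 31903 = -31906)
(-14096 + V)/(a(134) + 39717) = (-14096 - 31906)/(134 + 39717) = -46002/39851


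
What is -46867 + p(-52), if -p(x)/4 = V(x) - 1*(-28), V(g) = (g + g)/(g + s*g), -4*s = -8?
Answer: -140945/3 ≈ -46982.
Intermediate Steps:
s = 2 (s = -¼*(-8) = 2)
V(g) = ⅔ (V(g) = (g + g)/(g + 2*g) = (2*g)/((3*g)) = (2*g)*(1/(3*g)) = ⅔)
p(x) = -344/3 (p(x) = -4*(⅔ - 1*(-28)) = -4*(⅔ + 28) = -4*86/3 = -344/3)
-46867 + p(-52) = -46867 - 344/3 = -140945/3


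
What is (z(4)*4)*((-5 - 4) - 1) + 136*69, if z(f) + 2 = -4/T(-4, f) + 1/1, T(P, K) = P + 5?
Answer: 9584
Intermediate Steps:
T(P, K) = 5 + P
z(f) = -5 (z(f) = -2 + (-4/(5 - 4) + 1/1) = -2 + (-4/1 + 1*1) = -2 + (-4*1 + 1) = -2 + (-4 + 1) = -2 - 3 = -5)
(z(4)*4)*((-5 - 4) - 1) + 136*69 = (-5*4)*((-5 - 4) - 1) + 136*69 = -20*(-9 - 1) + 9384 = -20*(-10) + 9384 = 200 + 9384 = 9584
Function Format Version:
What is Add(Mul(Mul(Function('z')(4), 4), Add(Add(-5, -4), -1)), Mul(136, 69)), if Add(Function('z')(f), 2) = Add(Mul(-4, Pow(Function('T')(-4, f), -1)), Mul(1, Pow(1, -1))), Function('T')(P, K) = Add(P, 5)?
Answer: 9584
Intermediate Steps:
Function('T')(P, K) = Add(5, P)
Function('z')(f) = -5 (Function('z')(f) = Add(-2, Add(Mul(-4, Pow(Add(5, -4), -1)), Mul(1, Pow(1, -1)))) = Add(-2, Add(Mul(-4, Pow(1, -1)), Mul(1, 1))) = Add(-2, Add(Mul(-4, 1), 1)) = Add(-2, Add(-4, 1)) = Add(-2, -3) = -5)
Add(Mul(Mul(Function('z')(4), 4), Add(Add(-5, -4), -1)), Mul(136, 69)) = Add(Mul(Mul(-5, 4), Add(Add(-5, -4), -1)), Mul(136, 69)) = Add(Mul(-20, Add(-9, -1)), 9384) = Add(Mul(-20, -10), 9384) = Add(200, 9384) = 9584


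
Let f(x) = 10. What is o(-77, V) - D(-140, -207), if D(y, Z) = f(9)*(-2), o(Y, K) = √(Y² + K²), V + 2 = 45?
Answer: 20 + √7778 ≈ 108.19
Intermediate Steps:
V = 43 (V = -2 + 45 = 43)
o(Y, K) = √(K² + Y²)
D(y, Z) = -20 (D(y, Z) = 10*(-2) = -20)
o(-77, V) - D(-140, -207) = √(43² + (-77)²) - 1*(-20) = √(1849 + 5929) + 20 = √7778 + 20 = 20 + √7778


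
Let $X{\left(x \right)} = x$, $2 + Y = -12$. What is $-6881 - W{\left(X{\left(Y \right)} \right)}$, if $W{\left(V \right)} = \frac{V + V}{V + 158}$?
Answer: $- \frac{247709}{36} \approx -6880.8$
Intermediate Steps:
$Y = -14$ ($Y = -2 - 12 = -14$)
$W{\left(V \right)} = \frac{2 V}{158 + V}$
$-6881 - W{\left(X{\left(Y \right)} \right)} = -6881 - 2 \left(-14\right) \frac{1}{158 - 14} = -6881 - 2 \left(-14\right) \frac{1}{144} = -6881 - - \frac{7}{36} = -6881 + \frac{7}{36} = - \frac{247709}{36}$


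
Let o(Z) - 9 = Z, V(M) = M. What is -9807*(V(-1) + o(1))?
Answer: -88263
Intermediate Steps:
o(Z) = 9 + Z
-9807*(V(-1) + o(1)) = -9807*(-1 + (9 + 1)) = -9807*(-1 + 10) = -9807*9 = -88263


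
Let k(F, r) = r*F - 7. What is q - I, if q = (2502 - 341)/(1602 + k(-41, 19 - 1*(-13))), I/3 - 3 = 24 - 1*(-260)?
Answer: -241502/283 ≈ -853.36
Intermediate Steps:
k(F, r) = -7 + F*r (k(F, r) = F*r - 7 = -7 + F*r)
I = 861 (I = 9 + 3*(24 - 1*(-260)) = 9 + 3*(24 + 260) = 9 + 3*284 = 9 + 852 = 861)
q = 2161/283 (q = (2502 - 341)/(1602 + (-7 - 41*(19 - 1*(-13)))) = 2161/(1602 + (-7 - 41*(19 + 13))) = 2161/(1602 + (-7 - 41*32)) = 2161/(1602 + (-7 - 1312)) = 2161/(1602 - 1319) = 2161/283 ≈ 7.6360)
q - I = 2161/283 - 1*861 = 2161/283 - 861 = -241502/283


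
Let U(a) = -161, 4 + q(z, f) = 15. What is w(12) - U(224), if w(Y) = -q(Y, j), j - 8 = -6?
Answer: 150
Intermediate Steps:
j = 2 (j = 8 - 6 = 2)
q(z, f) = 11 (q(z, f) = -4 + 15 = 11)
w(Y) = -11 (w(Y) = -1*11 = -11)
w(12) - U(224) = -11 - 1*(-161) = -11 + 161 = 150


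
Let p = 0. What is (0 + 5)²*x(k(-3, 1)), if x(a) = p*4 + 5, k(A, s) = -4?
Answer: 125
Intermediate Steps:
x(a) = 5 (x(a) = 0*4 + 5 = 0 + 5 = 5)
(0 + 5)²*x(k(-3, 1)) = (0 + 5)²*5 = 5²*5 = 25*5 = 125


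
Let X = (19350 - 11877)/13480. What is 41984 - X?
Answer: 565936847/13480 ≈ 41983.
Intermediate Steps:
X = 7473/13480 (X = 7473*(1/13480) = 7473/13480 ≈ 0.55438)
41984 - X = 41984 - 1*7473/13480 = 41984 - 7473/13480 = 565936847/13480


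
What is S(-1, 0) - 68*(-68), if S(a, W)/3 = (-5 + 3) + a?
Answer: 4615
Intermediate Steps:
S(a, W) = -6 + 3*a (S(a, W) = 3*((-5 + 3) + a) = 3*(-2 + a) = -6 + 3*a)
S(-1, 0) - 68*(-68) = (-6 + 3*(-1)) - 68*(-68) = (-6 - 3) + 4624 = -9 + 4624 = 4615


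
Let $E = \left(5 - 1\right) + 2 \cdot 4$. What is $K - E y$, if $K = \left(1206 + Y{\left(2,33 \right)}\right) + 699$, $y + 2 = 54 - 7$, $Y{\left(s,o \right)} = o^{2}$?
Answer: $2454$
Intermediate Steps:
$y = 45$ ($y = -2 + \left(54 - 7\right) = -2 + 47 = 45$)
$E = 12$ ($E = \left(5 - 1\right) + 8 = 4 + 8 = 12$)
$K = 2994$ ($K = \left(1206 + 33^{2}\right) + 699 = \left(1206 + 1089\right) + 699 = 2295 + 699 = 2994$)
$K - E y = 2994 - 12 \cdot 45 = 2994 - 540 = 2454$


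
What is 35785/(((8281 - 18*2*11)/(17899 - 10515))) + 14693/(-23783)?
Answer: 1256843879643/37505791 ≈ 33511.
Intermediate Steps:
35785/(((8281 - 18*2*11)/(17899 - 10515))) + 14693/(-23783) = 35785/(((8281 - 36*11)/7384)) + 14693*(-1/23783) = 35785/(((8281 - 396)*(1/7384))) - 14693/23783 = 35785/((7885*(1/7384))) - 14693/23783 = 35785/(7885/7384) - 14693/23783 = 35785*(7384/7885) - 14693/23783 = 52847288/1577 - 14693/23783 = 1256843879643/37505791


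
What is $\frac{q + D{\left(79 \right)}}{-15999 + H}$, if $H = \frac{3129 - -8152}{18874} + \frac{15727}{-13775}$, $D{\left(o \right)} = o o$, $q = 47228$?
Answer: $- \frac{13901370555150}{4159711046273} \approx -3.3419$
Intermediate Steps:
$D{\left(o \right)} = o^{2}$
$H = - \frac{141435623}{259989350}$ ($H = \left(3129 + 8152\right) \frac{1}{18874} + 15727 \left(- \frac{1}{13775}\right) = 11281 \cdot \frac{1}{18874} - \frac{15727}{13775} = \frac{11281}{18874} - \frac{15727}{13775} = - \frac{141435623}{259989350} \approx -0.54401$)
$\frac{q + D{\left(79 \right)}}{-15999 + H} = \frac{47228 + 79^{2}}{-15999 - \frac{141435623}{259989350}} = \frac{47228 + 6241}{- \frac{4159711046273}{259989350}} = 53469 \left(- \frac{259989350}{4159711046273}\right) = - \frac{13901370555150}{4159711046273}$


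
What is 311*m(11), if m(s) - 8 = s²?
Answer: 40119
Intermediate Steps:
m(s) = 8 + s²
311*m(11) = 311*(8 + 11²) = 311*(8 + 121) = 311*129 = 40119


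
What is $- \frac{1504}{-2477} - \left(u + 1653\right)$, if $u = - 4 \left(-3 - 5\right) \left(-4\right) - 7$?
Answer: $- \frac{3758582}{2477} \approx -1517.4$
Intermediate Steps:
$u = -135$ ($u = - 4 \left(\left(-8\right) \left(-4\right)\right) - 7 = \left(-4\right) 32 - 7 = -128 - 7 = -135$)
$- \frac{1504}{-2477} - \left(u + 1653\right) = - \frac{1504}{-2477} - \left(-135 + 1653\right) = \left(-1504\right) \left(- \frac{1}{2477}\right) - 1518 = \frac{1504}{2477} - 1518 = - \frac{3758582}{2477}$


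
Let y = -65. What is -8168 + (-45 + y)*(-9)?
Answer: -7178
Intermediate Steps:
-8168 + (-45 + y)*(-9) = -8168 + (-45 - 65)*(-9) = -8168 - 110*(-9) = -8168 + 990 = -7178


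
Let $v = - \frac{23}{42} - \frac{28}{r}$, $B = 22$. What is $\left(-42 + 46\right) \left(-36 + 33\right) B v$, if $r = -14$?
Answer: $- \frac{2684}{7} \approx -383.43$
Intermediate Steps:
$v = \frac{61}{42}$ ($v = - \frac{23}{42} - \frac{28}{-14} = \left(-23\right) \frac{1}{42} - -2 = - \frac{23}{42} + 2 = \frac{61}{42} \approx 1.4524$)
$\left(-42 + 46\right) \left(-36 + 33\right) B v = \left(-42 + 46\right) \left(-36 + 33\right) 22 \cdot \frac{61}{42} = 4 \left(-3\right) 22 \cdot \frac{61}{42} = \left(-12\right) 22 \cdot \frac{61}{42} = \left(-264\right) \frac{61}{42} = - \frac{2684}{7}$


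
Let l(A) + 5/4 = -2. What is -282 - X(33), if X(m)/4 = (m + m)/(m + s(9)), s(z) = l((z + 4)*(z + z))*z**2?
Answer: -86222/307 ≈ -280.85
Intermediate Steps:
l(A) = -13/4 (l(A) = -5/4 - 2 = -13/4)
s(z) = -13*z**2/4
X(m) = 8*m/(-1053/4 + m) (X(m) = 4*((m + m)/(m - 13/4*9**2)) = 4*((2*m)/(m - 13/4*81)) = 4*((2*m)/(m - 1053/4)) = 4*((2*m)/(-1053/4 + m)) = 4*(2*m/(-1053/4 + m)) = 8*m/(-1053/4 + m))
-282 - X(33) = -282 - 32*33/(-1053 + 4*33) = -282 - 32*33/(-1053 + 132) = -282 - 32*33/(-921) = -282 - 32*33*(-1)/921 = -282 - 1*(-352/307) = -282 + 352/307 = -86222/307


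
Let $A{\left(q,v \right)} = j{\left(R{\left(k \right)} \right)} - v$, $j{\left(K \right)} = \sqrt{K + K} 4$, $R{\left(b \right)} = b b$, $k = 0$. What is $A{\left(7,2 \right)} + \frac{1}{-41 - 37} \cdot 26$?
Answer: $- \frac{7}{3} \approx -2.3333$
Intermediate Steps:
$R{\left(b \right)} = b^{2}$
$j{\left(K \right)} = 4 \sqrt{2} \sqrt{K}$ ($j{\left(K \right)} = \sqrt{2 K} 4 = \sqrt{2} \sqrt{K} 4 = 4 \sqrt{2} \sqrt{K}$)
$A{\left(q,v \right)} = - v$ ($A{\left(q,v \right)} = 4 \sqrt{2} \sqrt{0^{2}} - v = 4 \sqrt{2} \sqrt{0} - v = 4 \sqrt{2} \cdot 0 - v = 0 - v = - v$)
$A{\left(7,2 \right)} + \frac{1}{-41 - 37} \cdot 26 = \left(-1\right) 2 + \frac{1}{-41 - 37} \cdot 26 = -2 + \frac{1}{-78} \cdot 26 = -2 - \frac{1}{3} = - \frac{7}{3}$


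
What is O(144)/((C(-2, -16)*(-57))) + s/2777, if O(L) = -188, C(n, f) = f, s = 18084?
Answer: 3992633/633156 ≈ 6.3059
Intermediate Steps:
O(144)/((C(-2, -16)*(-57))) + s/2777 = -188/((-16*(-57))) + 18084/2777 = -188/912 + 18084*(1/2777) = -188*1/912 + 18084/2777 = -47/228 + 18084/2777 = 3992633/633156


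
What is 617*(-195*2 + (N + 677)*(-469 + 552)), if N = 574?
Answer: 63824331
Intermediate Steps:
617*(-195*2 + (N + 677)*(-469 + 552)) = 617*(-195*2 + (574 + 677)*(-469 + 552)) = 617*(-390 + 1251*83) = 617*(-390 + 103833) = 617*103443 = 63824331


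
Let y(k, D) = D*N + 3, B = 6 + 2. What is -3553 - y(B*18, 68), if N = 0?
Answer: -3556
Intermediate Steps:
B = 8
y(k, D) = 3 (y(k, D) = D*0 + 3 = 0 + 3 = 3)
-3553 - y(B*18, 68) = -3553 - 1*3 = -3553 - 3 = -3556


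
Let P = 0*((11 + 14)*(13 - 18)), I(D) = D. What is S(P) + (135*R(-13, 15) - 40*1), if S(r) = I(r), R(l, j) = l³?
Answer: -296635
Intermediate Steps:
P = 0 (P = 0*(25*(-5)) = 0*(-125) = 0)
S(r) = r
S(P) + (135*R(-13, 15) - 40*1) = 0 + (135*(-13)³ - 40*1) = 0 + (135*(-2197) - 40) = 0 + (-296595 - 40) = 0 - 296635 = -296635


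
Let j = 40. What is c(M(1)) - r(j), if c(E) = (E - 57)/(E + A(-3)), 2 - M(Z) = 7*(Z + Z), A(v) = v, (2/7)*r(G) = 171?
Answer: -5939/10 ≈ -593.90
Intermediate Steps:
r(G) = 1197/2 (r(G) = (7/2)*171 = 1197/2)
M(Z) = 2 - 14*Z (M(Z) = 2 - 7*(Z + Z) = 2 - 7*2*Z = 2 - 14*Z)
c(E) = (-57 + E)/(-3 + E) (c(E) = (E - 57)/(E - 3) = (-57 + E)/(-3 + E))
c(M(1)) - r(j) = (-57 + (2 - 14*1))/(-3 + (2 - 14*1)) - 1*1197/2 = (-57 + (2 - 14))/(-3 + (2 - 14)) - 1197/2 = (-57 - 12)/(-3 - 12) - 1197/2 = -69/(-15) - 1197/2 = -1/15*(-69) - 1197/2 = 23/5 - 1197/2 = -5939/10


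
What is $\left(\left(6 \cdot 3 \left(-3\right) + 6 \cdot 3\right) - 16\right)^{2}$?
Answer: $2704$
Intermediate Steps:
$\left(\left(6 \cdot 3 \left(-3\right) + 6 \cdot 3\right) - 16\right)^{2} = \left(\left(18 \left(-3\right) + 18\right) - 16\right)^{2} = \left(\left(-54 + 18\right) - 16\right)^{2} = \left(-36 - 16\right)^{2} = \left(-52\right)^{2} = 2704$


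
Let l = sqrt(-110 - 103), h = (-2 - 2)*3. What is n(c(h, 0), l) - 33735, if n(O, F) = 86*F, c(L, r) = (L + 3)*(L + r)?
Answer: -33735 + 86*I*sqrt(213) ≈ -33735.0 + 1255.1*I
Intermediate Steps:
h = -12 (h = -4*3 = -12)
c(L, r) = (3 + L)*(L + r)
l = I*sqrt(213) (l = sqrt(-213) = I*sqrt(213) ≈ 14.595*I)
n(c(h, 0), l) - 33735 = 86*(I*sqrt(213)) - 33735 = 86*I*sqrt(213) - 33735 = -33735 + 86*I*sqrt(213)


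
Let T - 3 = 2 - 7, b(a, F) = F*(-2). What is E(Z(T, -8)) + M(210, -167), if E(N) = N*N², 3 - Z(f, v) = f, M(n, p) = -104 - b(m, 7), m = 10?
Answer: 35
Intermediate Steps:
b(a, F) = -2*F
T = -2 (T = 3 + (2 - 7) = 3 - 5 = -2)
M(n, p) = -90 (M(n, p) = -104 - (-2)*7 = -104 - 1*(-14) = -104 + 14 = -90)
Z(f, v) = 3 - f
E(N) = N³
E(Z(T, -8)) + M(210, -167) = (3 - 1*(-2))³ - 90 = (3 + 2)³ - 90 = 5³ - 90 = 125 - 90 = 35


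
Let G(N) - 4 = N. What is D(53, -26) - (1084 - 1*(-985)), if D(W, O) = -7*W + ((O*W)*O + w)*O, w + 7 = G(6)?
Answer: -934046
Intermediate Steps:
G(N) = 4 + N
w = 3 (w = -7 + (4 + 6) = -7 + 10 = 3)
D(W, O) = -7*W + O*(3 + W*O²) (D(W, O) = -7*W + ((O*W)*O + 3)*O = -7*W + (W*O² + 3)*O = -7*W + (3 + W*O²)*O = -7*W + O*(3 + W*O²))
D(53, -26) - (1084 - 1*(-985)) = (-7*53 + 3*(-26) + 53*(-26)³) - (1084 - 1*(-985)) = (-371 - 78 + 53*(-17576)) - (1084 + 985) = (-371 - 78 - 931528) - 1*2069 = -931977 - 2069 = -934046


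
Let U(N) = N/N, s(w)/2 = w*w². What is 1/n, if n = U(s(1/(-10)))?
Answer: 1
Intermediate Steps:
s(w) = 2*w³ (s(w) = 2*(w*w²) = 2*w³)
U(N) = 1
n = 1
1/n = 1/1 = 1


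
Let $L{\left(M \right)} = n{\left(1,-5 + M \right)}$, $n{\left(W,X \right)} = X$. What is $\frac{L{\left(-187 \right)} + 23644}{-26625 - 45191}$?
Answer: $- \frac{5863}{17954} \approx -0.32656$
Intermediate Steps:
$L{\left(M \right)} = -5 + M$
$\frac{L{\left(-187 \right)} + 23644}{-26625 - 45191} = \frac{\left(-5 - 187\right) + 23644}{-26625 - 45191} = \frac{-192 + 23644}{-71816} = 23452 \left(- \frac{1}{71816}\right) = - \frac{5863}{17954}$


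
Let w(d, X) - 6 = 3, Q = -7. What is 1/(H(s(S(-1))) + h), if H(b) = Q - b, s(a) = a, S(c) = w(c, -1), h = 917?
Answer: 1/901 ≈ 0.0011099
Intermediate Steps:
w(d, X) = 9 (w(d, X) = 6 + 3 = 9)
S(c) = 9
H(b) = -7 - b
1/(H(s(S(-1))) + h) = 1/((-7 - 1*9) + 917) = 1/((-7 - 9) + 917) = 1/(-16 + 917) = 1/901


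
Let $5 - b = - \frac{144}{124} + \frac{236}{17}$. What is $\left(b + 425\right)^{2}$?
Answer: $\frac{48358648836}{277729} \approx 1.7412 \cdot 10^{5}$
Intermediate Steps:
$b = - \frac{4069}{527}$ ($b = 5 - \left(- \frac{144}{124} + \frac{236}{17}\right) = 5 - \left(\left(-144\right) \frac{1}{124} + 236 \cdot \frac{1}{17}\right) = 5 - \left(- \frac{36}{31} + \frac{236}{17}\right) = 5 - \frac{6704}{527} = - \frac{4069}{527} \approx -7.7211$)
$\left(b + 425\right)^{2} = \left(- \frac{4069}{527} + 425\right)^{2} = \left(\frac{219906}{527}\right)^{2} = \frac{48358648836}{277729}$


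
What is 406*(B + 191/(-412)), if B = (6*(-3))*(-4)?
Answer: 5983019/206 ≈ 29044.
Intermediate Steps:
B = 72 (B = -18*(-4) = 72)
406*(B + 191/(-412)) = 406*(72 + 191/(-412)) = 406*(72 + 191*(-1/412)) = 406*(72 - 191/412) = 406*(29473/412) = 5983019/206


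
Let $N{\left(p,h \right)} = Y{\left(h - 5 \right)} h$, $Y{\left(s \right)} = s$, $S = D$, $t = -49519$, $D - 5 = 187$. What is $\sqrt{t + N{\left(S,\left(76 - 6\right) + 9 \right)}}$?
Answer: $i \sqrt{43673} \approx 208.98 i$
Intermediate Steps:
$D = 192$ ($D = 5 + 187 = 192$)
$S = 192$
$N{\left(p,h \right)} = h \left(-5 + h\right)$ ($N{\left(p,h \right)} = \left(h - 5\right) h = \left(-5 + h\right) h = h \left(-5 + h\right)$)
$\sqrt{t + N{\left(S,\left(76 - 6\right) + 9 \right)}} = \sqrt{-49519 + \left(\left(76 - 6\right) + 9\right) \left(-5 + \left(\left(76 - 6\right) + 9\right)\right)} = \sqrt{-49519 + \left(70 + 9\right) \left(-5 + \left(70 + 9\right)\right)} = \sqrt{-49519 + 79 \left(-5 + 79\right)} = \sqrt{-49519 + 79 \cdot 74} = \sqrt{-49519 + 5846} = \sqrt{-43673} = i \sqrt{43673}$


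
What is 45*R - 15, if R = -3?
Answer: -150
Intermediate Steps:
45*R - 15 = 45*(-3) - 15 = -135 - 15 = -150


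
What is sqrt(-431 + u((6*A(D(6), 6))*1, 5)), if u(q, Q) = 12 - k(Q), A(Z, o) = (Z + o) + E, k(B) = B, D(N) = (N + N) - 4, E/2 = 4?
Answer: 2*I*sqrt(106) ≈ 20.591*I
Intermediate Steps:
E = 8 (E = 2*4 = 8)
D(N) = -4 + 2*N (D(N) = 2*N - 4 = -4 + 2*N)
A(Z, o) = 8 + Z + o (A(Z, o) = (Z + o) + 8 = 8 + Z + o)
u(q, Q) = 12 - Q
sqrt(-431 + u((6*A(D(6), 6))*1, 5)) = sqrt(-431 + (12 - 1*5)) = sqrt(-431 + (12 - 5)) = sqrt(-431 + 7) = sqrt(-424) = 2*I*sqrt(106)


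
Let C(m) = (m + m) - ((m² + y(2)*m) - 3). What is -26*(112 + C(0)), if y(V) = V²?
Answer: -2990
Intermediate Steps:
C(m) = 3 - m² - 2*m (C(m) = (m + m) - ((m² + 2²*m) - 3) = 2*m - ((m² + 4*m) - 3) = 2*m - (-3 + m² + 4*m) = 2*m + (3 - m² - 4*m) = 3 - m² - 2*m)
-26*(112 + C(0)) = -26*(112 + (3 - 1*0² - 2*0)) = -26*(112 + (3 - 1*0 + 0)) = -26*(112 + (3 + 0 + 0)) = -26*(112 + 3) = -26*115 = -2990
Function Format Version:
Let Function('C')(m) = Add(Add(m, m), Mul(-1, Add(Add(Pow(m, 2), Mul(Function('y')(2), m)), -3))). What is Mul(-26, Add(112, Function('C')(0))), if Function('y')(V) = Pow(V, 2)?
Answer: -2990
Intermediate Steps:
Function('C')(m) = Add(3, Mul(-1, Pow(m, 2)), Mul(-2, m)) (Function('C')(m) = Add(Add(m, m), Mul(-1, Add(Add(Pow(m, 2), Mul(Pow(2, 2), m)), -3))) = Add(Mul(2, m), Mul(-1, Add(Add(Pow(m, 2), Mul(4, m)), -3))) = Add(Mul(2, m), Mul(-1, Add(-3, Pow(m, 2), Mul(4, m)))) = Add(Mul(2, m), Add(3, Mul(-1, Pow(m, 2)), Mul(-4, m))) = Add(3, Mul(-1, Pow(m, 2)), Mul(-2, m)))
Mul(-26, Add(112, Function('C')(0))) = Mul(-26, Add(112, Add(3, Mul(-1, Pow(0, 2)), Mul(-2, 0)))) = Mul(-26, Add(112, Add(3, Mul(-1, 0), 0))) = Mul(-26, Add(112, Add(3, 0, 0))) = Mul(-26, Add(112, 3)) = Mul(-26, 115) = -2990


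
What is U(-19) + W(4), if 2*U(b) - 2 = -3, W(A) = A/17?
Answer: -9/34 ≈ -0.26471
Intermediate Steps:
W(A) = A/17 (W(A) = A*(1/17) = A/17)
U(b) = -1/2 (U(b) = 1 + (1/2)*(-3) = 1 - 3/2 = -1/2)
U(-19) + W(4) = -1/2 + (1/17)*4 = -1/2 + 4/17 = -9/34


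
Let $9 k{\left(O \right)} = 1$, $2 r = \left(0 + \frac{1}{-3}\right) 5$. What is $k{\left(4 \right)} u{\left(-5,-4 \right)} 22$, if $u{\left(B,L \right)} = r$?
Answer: $- \frac{55}{27} \approx -2.037$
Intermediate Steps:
$r = - \frac{5}{6}$ ($r = \frac{\left(0 + \frac{1}{-3}\right) 5}{2} = \frac{\left(0 - \frac{1}{3}\right) 5}{2} = \frac{\left(- \frac{1}{3}\right) 5}{2} = \frac{1}{2} \left(- \frac{5}{3}\right) = - \frac{5}{6} \approx -0.83333$)
$k{\left(O \right)} = \frac{1}{9}$ ($k{\left(O \right)} = \frac{1}{9} \cdot 1 = \frac{1}{9}$)
$u{\left(B,L \right)} = - \frac{5}{6}$
$k{\left(4 \right)} u{\left(-5,-4 \right)} 22 = \frac{1}{9} \left(- \frac{5}{6}\right) 22 = \left(- \frac{5}{54}\right) 22 = - \frac{55}{27}$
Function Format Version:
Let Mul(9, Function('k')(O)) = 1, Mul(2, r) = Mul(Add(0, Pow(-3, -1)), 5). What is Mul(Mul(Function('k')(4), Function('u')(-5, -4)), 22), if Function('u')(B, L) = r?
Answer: Rational(-55, 27) ≈ -2.0370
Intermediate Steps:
r = Rational(-5, 6) (r = Mul(Rational(1, 2), Mul(Add(0, Pow(-3, -1)), 5)) = Mul(Rational(1, 2), Mul(Add(0, Rational(-1, 3)), 5)) = Mul(Rational(1, 2), Mul(Rational(-1, 3), 5)) = Mul(Rational(1, 2), Rational(-5, 3)) = Rational(-5, 6) ≈ -0.83333)
Function('k')(O) = Rational(1, 9) (Function('k')(O) = Mul(Rational(1, 9), 1) = Rational(1, 9))
Function('u')(B, L) = Rational(-5, 6)
Mul(Mul(Function('k')(4), Function('u')(-5, -4)), 22) = Mul(Mul(Rational(1, 9), Rational(-5, 6)), 22) = Mul(Rational(-5, 54), 22) = Rational(-55, 27)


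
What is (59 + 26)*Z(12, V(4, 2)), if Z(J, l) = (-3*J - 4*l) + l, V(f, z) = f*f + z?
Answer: -7650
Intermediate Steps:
V(f, z) = z + f² (V(f, z) = f² + z = z + f²)
Z(J, l) = -3*J - 3*l (Z(J, l) = (-4*l - 3*J) + l = -3*J - 3*l)
(59 + 26)*Z(12, V(4, 2)) = (59 + 26)*(-3*12 - 3*(2 + 4²)) = 85*(-36 - 3*(2 + 16)) = 85*(-36 - 3*18) = 85*(-36 - 54) = 85*(-90) = -7650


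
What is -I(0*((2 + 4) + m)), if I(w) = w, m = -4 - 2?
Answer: 0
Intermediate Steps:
m = -6
-I(0*((2 + 4) + m)) = -0*((2 + 4) - 6) = -0*(6 - 6) = -0*0 = -1*0 = 0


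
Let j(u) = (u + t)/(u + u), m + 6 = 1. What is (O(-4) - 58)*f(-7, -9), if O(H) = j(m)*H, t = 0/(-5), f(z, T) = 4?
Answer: -240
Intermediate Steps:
m = -5 (m = -6 + 1 = -5)
t = 0 (t = 0*(-⅕) = 0)
j(u) = ½ (j(u) = (u + 0)/(u + u) = u/((2*u)) = u*(1/(2*u)) = ½)
O(H) = H/2
(O(-4) - 58)*f(-7, -9) = ((½)*(-4) - 58)*4 = (-2 - 58)*4 = -60*4 = -240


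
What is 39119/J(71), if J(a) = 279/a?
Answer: 2777449/279 ≈ 9955.0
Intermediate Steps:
39119/J(71) = 39119/((279/71)) = 39119/((279*(1/71))) = 39119/(279/71) = 39119*(71/279) = 2777449/279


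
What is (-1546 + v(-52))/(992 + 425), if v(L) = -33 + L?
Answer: -1631/1417 ≈ -1.1510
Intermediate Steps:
(-1546 + v(-52))/(992 + 425) = (-1546 + (-33 - 52))/(992 + 425) = (-1546 - 85)/1417 = -1631*1/1417 = -1631/1417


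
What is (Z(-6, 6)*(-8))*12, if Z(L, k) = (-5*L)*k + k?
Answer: -17856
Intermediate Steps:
Z(L, k) = k - 5*L*k (Z(L, k) = -5*L*k + k = k - 5*L*k)
(Z(-6, 6)*(-8))*12 = ((6*(1 - 5*(-6)))*(-8))*12 = ((6*(1 + 30))*(-8))*12 = ((6*31)*(-8))*12 = (186*(-8))*12 = -1488*12 = -17856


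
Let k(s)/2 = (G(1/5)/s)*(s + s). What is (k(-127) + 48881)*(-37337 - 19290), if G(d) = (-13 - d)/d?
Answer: -2753034859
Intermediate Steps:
G(d) = (-13 - d)/d
k(s) = -264 (k(s) = 2*((((-13 - 1/5)/(1/5))/s)*(s + s)) = 2*((((-13 - 1*⅕)/(⅕))/s)*(2*s)) = 2*(((5*(-13 - ⅕))/s)*(2*s)) = 2*(((5*(-66/5))/s)*(2*s)) = 2*((-66/s)*(2*s)) = 2*(-132) = -264)
(k(-127) + 48881)*(-37337 - 19290) = (-264 + 48881)*(-37337 - 19290) = 48617*(-56627) = -2753034859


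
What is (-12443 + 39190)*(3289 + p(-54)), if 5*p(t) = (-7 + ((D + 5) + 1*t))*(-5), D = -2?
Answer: 89522209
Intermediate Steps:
p(t) = 4 - t (p(t) = ((-7 + ((-2 + 5) + 1*t))*(-5))/5 = ((-7 + (3 + t))*(-5))/5 = ((-4 + t)*(-5))/5 = (20 - 5*t)/5 = 4 - t)
(-12443 + 39190)*(3289 + p(-54)) = (-12443 + 39190)*(3289 + (4 - 1*(-54))) = 26747*(3289 + (4 + 54)) = 26747*(3289 + 58) = 26747*3347 = 89522209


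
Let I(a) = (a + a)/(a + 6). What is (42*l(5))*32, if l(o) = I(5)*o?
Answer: 67200/11 ≈ 6109.1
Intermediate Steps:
I(a) = 2*a/(6 + a) (I(a) = (2*a)/(6 + a) = 2*a/(6 + a))
l(o) = 10*o/11 (l(o) = (2*5/(6 + 5))*o = (2*5/11)*o = (2*5*(1/11))*o = 10*o/11)
(42*l(5))*32 = (42*((10/11)*5))*32 = (42*(50/11))*32 = (2100/11)*32 = 67200/11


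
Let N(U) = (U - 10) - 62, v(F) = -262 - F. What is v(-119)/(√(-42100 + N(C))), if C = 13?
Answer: 11*I*√42159/3243 ≈ 0.69645*I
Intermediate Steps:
N(U) = -72 + U (N(U) = (-10 + U) - 62 = -72 + U)
v(-119)/(√(-42100 + N(C))) = (-262 - 1*(-119))/(√(-42100 + (-72 + 13))) = (-262 + 119)/(√(-42100 - 59)) = -143*(-I*√42159/42159) = -(-11)*I*√42159/3243 = 11*I*√42159/3243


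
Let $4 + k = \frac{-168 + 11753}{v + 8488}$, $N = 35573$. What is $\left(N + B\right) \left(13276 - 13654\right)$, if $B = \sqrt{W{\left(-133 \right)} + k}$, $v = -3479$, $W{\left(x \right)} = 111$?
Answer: $-13446594 - \frac{756 \sqrt{685666983}}{5009} \approx -1.3451 \cdot 10^{7}$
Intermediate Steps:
$k = - \frac{8451}{5009}$ ($k = -4 + \frac{-168 + 11753}{-3479 + 8488} = -4 + \frac{11585}{5009} = - \frac{8451}{5009} \approx -1.6872$)
$B = \frac{2 \sqrt{685666983}}{5009}$ ($B = \sqrt{111 - \frac{8451}{5009}} = \sqrt{\frac{547548}{5009}} = \frac{2 \sqrt{685666983}}{5009} \approx 10.455$)
$\left(N + B\right) \left(13276 - 13654\right) = \left(35573 + \frac{2 \sqrt{685666983}}{5009}\right) \left(13276 - 13654\right) = \left(35573 + \frac{2 \sqrt{685666983}}{5009}\right) \left(-378\right) = -13446594 - \frac{756 \sqrt{685666983}}{5009}$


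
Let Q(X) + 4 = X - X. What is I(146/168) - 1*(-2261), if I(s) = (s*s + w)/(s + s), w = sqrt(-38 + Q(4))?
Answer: 379921/168 + 42*I*sqrt(42)/73 ≈ 2261.4 + 3.7286*I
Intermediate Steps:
Q(X) = -4 (Q(X) = -4 + (X - X) = -4 + 0 = -4)
w = I*sqrt(42) (w = sqrt(-38 - 4) = sqrt(-42) = I*sqrt(42) ≈ 6.4807*I)
I(s) = (s**2 + I*sqrt(42))/(2*s) (I(s) = (s*s + I*sqrt(42))/(s + s) = (s**2 + I*sqrt(42))/((2*s)) = (s**2 + I*sqrt(42))*(1/(2*s)) = (s**2 + I*sqrt(42))/(2*s))
I(146/168) - 1*(-2261) = ((146/168)**2 + I*sqrt(42))/(2*((146/168))) - 1*(-2261) = ((146*(1/168))**2 + I*sqrt(42))/(2*((146*(1/168)))) + 2261 = ((73/84)**2 + I*sqrt(42))/(2*(73/84)) + 2261 = (1/2)*(84/73)*(5329/7056 + I*sqrt(42)) + 2261 = (73/168 + 42*I*sqrt(42)/73) + 2261 = 379921/168 + 42*I*sqrt(42)/73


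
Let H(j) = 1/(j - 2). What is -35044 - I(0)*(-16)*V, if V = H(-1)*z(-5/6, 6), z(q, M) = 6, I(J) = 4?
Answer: -35172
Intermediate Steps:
H(j) = 1/(-2 + j)
V = -2 (V = 6/(-2 - 1) = 6/(-3) = -1/3*6 = -2)
-35044 - I(0)*(-16)*V = -35044 - 4*(-16)*(-2) = -35044 - (-64)*(-2) = -35044 - 1*128 = -35044 - 128 = -35172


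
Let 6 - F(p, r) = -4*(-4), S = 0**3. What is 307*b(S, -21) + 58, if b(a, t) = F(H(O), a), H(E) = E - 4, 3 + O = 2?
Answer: -3012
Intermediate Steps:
O = -1 (O = -3 + 2 = -1)
H(E) = -4 + E
S = 0
F(p, r) = -10 (F(p, r) = 6 - (-4)*(-4) = 6 - 1*16 = 6 - 16 = -10)
b(a, t) = -10
307*b(S, -21) + 58 = 307*(-10) + 58 = -3070 + 58 = -3012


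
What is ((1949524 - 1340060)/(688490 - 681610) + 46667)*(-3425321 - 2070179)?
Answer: -11048648619325/43 ≈ -2.5695e+11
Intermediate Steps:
((1949524 - 1340060)/(688490 - 681610) + 46667)*(-3425321 - 2070179) = (609464/6880 + 46667)*(-5495500) = (609464*(1/6880) + 46667)*(-5495500) = (76183/860 + 46667)*(-5495500) = (40209803/860)*(-5495500) = -11048648619325/43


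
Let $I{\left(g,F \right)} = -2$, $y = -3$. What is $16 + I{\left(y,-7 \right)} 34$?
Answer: $-52$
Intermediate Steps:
$16 + I{\left(y,-7 \right)} 34 = 16 - 68 = -52$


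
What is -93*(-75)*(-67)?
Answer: -467325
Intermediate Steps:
-93*(-75)*(-67) = 6975*(-67) = -467325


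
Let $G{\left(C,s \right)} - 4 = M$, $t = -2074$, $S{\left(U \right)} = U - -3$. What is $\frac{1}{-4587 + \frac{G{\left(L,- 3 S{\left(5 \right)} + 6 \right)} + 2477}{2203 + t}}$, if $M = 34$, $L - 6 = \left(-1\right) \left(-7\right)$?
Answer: $- \frac{129}{589208} \approx -0.00021894$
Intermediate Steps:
$S{\left(U \right)} = 3 + U$ ($S{\left(U \right)} = U + 3 = 3 + U$)
$L = 13$ ($L = 6 - -7 = 6 + 7 = 13$)
$G{\left(C,s \right)} = 38$ ($G{\left(C,s \right)} = 4 + 34 = 38$)
$\frac{1}{-4587 + \frac{G{\left(L,- 3 S{\left(5 \right)} + 6 \right)} + 2477}{2203 + t}} = \frac{1}{-4587 + \frac{38 + 2477}{2203 - 2074}} = \frac{1}{-4587 + \frac{2515}{129}} = \frac{1}{- \frac{589208}{129}} = - \frac{129}{589208}$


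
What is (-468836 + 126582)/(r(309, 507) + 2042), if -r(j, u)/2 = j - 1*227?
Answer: -171127/939 ≈ -182.24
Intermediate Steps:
r(j, u) = 454 - 2*j (r(j, u) = -2*(j - 1*227) = -2*(j - 227) = -2*(-227 + j) = 454 - 2*j)
(-468836 + 126582)/(r(309, 507) + 2042) = (-468836 + 126582)/((454 - 2*309) + 2042) = -342254/((454 - 618) + 2042) = -342254/(-164 + 2042) = -342254/1878 = -342254*1/1878 = -171127/939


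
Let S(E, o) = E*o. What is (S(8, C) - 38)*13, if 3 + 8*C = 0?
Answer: -533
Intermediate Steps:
C = -3/8 (C = -3/8 + (⅛)*0 = -3/8 + 0 = -3/8 ≈ -0.37500)
(S(8, C) - 38)*13 = (8*(-3/8) - 38)*13 = (-3 - 38)*13 = -41*13 = -533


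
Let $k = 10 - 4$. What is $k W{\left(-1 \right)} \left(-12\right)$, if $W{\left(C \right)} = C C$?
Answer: $-72$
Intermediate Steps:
$W{\left(C \right)} = C^{2}$
$k = 6$ ($k = 10 - 4 = 6$)
$k W{\left(-1 \right)} \left(-12\right) = 6 \left(-1\right)^{2} \left(-12\right) = 6 \cdot 1 \left(-12\right) = 6 \left(-12\right) = -72$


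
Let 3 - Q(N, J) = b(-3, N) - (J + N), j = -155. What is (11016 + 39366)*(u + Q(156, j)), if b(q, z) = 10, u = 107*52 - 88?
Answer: 275589540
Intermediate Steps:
u = 5476 (u = 5564 - 88 = 5476)
Q(N, J) = -7 + J + N (Q(N, J) = 3 - (10 - (J + N)) = 3 - (10 + (-J - N)) = 3 - (10 - J - N) = 3 + (-10 + J + N) = -7 + J + N)
(11016 + 39366)*(u + Q(156, j)) = (11016 + 39366)*(5476 + (-7 - 155 + 156)) = 50382*(5476 - 6) = 50382*5470 = 275589540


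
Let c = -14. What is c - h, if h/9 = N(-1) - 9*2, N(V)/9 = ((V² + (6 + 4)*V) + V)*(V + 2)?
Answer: 958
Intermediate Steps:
N(V) = 9*(2 + V)*(V² + 11*V) (N(V) = 9*(((V² + (6 + 4)*V) + V)*(V + 2)) = 9*(((V² + 10*V) + V)*(2 + V)) = 9*((V² + 11*V)*(2 + V)) = 9*((2 + V)*(V² + 11*V)) = 9*(2 + V)*(V² + 11*V))
h = -972 (h = 9*(9*(-1)*(22 + (-1)² + 13*(-1)) - 9*2) = 9*(9*(-1)*(22 + 1 - 13) - 18) = 9*(9*(-1)*10 - 18) = 9*(-90 - 18) = 9*(-108) = -972)
c - h = -14 - 1*(-972) = -14 + 972 = 958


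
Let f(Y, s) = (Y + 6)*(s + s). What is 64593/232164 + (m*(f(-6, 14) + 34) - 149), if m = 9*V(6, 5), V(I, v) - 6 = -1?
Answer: 35631453/25796 ≈ 1381.3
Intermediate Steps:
f(Y, s) = 2*s*(6 + Y) (f(Y, s) = (6 + Y)*(2*s) = 2*s*(6 + Y))
V(I, v) = 5 (V(I, v) = 6 - 1 = 5)
m = 45 (m = 9*5 = 45)
64593/232164 + (m*(f(-6, 14) + 34) - 149) = 64593/232164 + (45*(2*14*(6 - 6) + 34) - 149) = 64593*(1/232164) + (45*(2*14*0 + 34) - 149) = 7177/25796 + (45*(0 + 34) - 149) = 7177/25796 + (45*34 - 149) = 7177/25796 + (1530 - 149) = 7177/25796 + 1381 = 35631453/25796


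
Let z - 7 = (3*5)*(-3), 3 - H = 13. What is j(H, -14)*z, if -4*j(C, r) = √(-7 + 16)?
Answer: 57/2 ≈ 28.500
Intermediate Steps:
H = -10 (H = 3 - 1*13 = 3 - 13 = -10)
j(C, r) = -¾ (j(C, r) = -√(-7 + 16)/4 = -√9/4 = -¼*3 = -¾)
z = -38 (z = 7 + (3*5)*(-3) = 7 + 15*(-3) = 7 - 45 = -38)
j(H, -14)*z = -¾*(-38) = 57/2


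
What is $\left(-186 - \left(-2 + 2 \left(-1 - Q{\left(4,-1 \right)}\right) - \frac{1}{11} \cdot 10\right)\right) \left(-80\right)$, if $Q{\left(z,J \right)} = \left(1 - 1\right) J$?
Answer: $\frac{159360}{11} \approx 14487.0$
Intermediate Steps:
$Q{\left(z,J \right)} = 0$ ($Q{\left(z,J \right)} = \left(1 - 1\right) J = 0 J = 0$)
$\left(-186 - \left(-2 + 2 \left(-1 - Q{\left(4,-1 \right)}\right) - \frac{1}{11} \cdot 10\right)\right) \left(-80\right) = \left(-186 + \left(\frac{1}{11} \cdot 10 + \left(- 2 \left(-1 - 0\right) + 2\right)\right)\right) \left(-80\right) = \left(-186 + \left(\frac{1}{11} \cdot 10 + \left(- 2 \left(-1 + 0\right) + 2\right)\right)\right) \left(-80\right) = \left(-186 + \left(\frac{10}{11} + \left(\left(-2\right) \left(-1\right) + 2\right)\right)\right) \left(-80\right) = \left(-186 + \left(\frac{10}{11} + \left(2 + 2\right)\right)\right) \left(-80\right) = \left(-186 + \left(\frac{10}{11} + 4\right)\right) \left(-80\right) = \left(-186 + \frac{54}{11}\right) \left(-80\right) = \left(- \frac{1992}{11}\right) \left(-80\right) = \frac{159360}{11}$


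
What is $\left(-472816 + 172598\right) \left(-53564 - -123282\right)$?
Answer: $-20930598524$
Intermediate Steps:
$\left(-472816 + 172598\right) \left(-53564 - -123282\right) = - 300218 \left(-53564 + 123282\right) = \left(-300218\right) 69718 = -20930598524$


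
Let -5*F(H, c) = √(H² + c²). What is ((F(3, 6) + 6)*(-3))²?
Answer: 1701/5 - 324*√5/5 ≈ 195.30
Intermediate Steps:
F(H, c) = -√(H² + c²)/5
((F(3, 6) + 6)*(-3))² = ((-√(3² + 6²)/5 + 6)*(-3))² = ((-√(9 + 36)/5 + 6)*(-3))² = ((-3*√5/5 + 6)*(-3))² = ((6 - 3*√5/5)*(-3))² = (-18 + 9*√5/5)²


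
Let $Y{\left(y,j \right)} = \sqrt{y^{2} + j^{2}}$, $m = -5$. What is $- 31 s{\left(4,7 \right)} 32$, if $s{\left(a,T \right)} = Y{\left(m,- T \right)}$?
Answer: $- 992 \sqrt{74} \approx -8533.5$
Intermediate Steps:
$Y{\left(y,j \right)} = \sqrt{j^{2} + y^{2}}$
$s{\left(a,T \right)} = \sqrt{25 + T^{2}}$ ($s{\left(a,T \right)} = \sqrt{\left(- T\right)^{2} + \left(-5\right)^{2}} = \sqrt{T^{2} + 25} = \sqrt{25 + T^{2}}$)
$- 31 s{\left(4,7 \right)} 32 = - 31 \sqrt{25 + 7^{2}} \cdot 32 = - 31 \sqrt{25 + 49} \cdot 32 = - 31 \sqrt{74} \cdot 32 = - 992 \sqrt{74}$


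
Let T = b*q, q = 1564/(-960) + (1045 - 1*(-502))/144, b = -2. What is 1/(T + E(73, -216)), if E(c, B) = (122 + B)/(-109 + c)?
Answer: -60/937 ≈ -0.064034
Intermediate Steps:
E(c, B) = (122 + B)/(-109 + c)
q = 3281/360 (q = 1564*(-1/960) + (1045 + 502)*(1/144) = -391/240 + 1547*(1/144) = -391/240 + 1547/144 = 3281/360 ≈ 9.1139)
T = -3281/180 (T = -2*3281/360 = -3281/180 ≈ -18.228)
1/(T + E(73, -216)) = 1/(-3281/180 + (122 - 216)/(-109 + 73)) = 1/(-3281/180 - 94/(-36)) = 1/(-3281/180 - 1/36*(-94)) = 1/(-3281/180 + 47/18) = 1/(-937/60) = -60/937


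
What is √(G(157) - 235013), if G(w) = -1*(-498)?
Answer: I*√234515 ≈ 484.27*I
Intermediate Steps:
G(w) = 498
√(G(157) - 235013) = √(498 - 235013) = √(-234515) = I*√234515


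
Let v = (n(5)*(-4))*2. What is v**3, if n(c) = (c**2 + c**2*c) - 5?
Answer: -1560896000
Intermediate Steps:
n(c) = -5 + c**2 + c**3 (n(c) = (c**2 + c**3) - 5 = -5 + c**2 + c**3)
v = -1160 (v = ((-5 + 5**2 + 5**3)*(-4))*2 = ((-5 + 25 + 125)*(-4))*2 = (145*(-4))*2 = -580*2 = -1160)
v**3 = (-1160)**3 = -1560896000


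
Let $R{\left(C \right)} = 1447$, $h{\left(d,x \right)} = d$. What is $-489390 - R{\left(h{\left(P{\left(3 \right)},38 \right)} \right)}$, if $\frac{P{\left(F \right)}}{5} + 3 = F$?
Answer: $-490837$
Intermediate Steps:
$P{\left(F \right)} = -15 + 5 F$
$-489390 - R{\left(h{\left(P{\left(3 \right)},38 \right)} \right)} = -489390 - 1447 = -490837$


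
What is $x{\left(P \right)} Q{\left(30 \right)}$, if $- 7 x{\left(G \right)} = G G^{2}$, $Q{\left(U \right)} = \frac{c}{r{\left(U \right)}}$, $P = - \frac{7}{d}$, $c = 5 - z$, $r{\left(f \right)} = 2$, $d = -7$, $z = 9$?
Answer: $\frac{2}{7} \approx 0.28571$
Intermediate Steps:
$c = -4$ ($c = 5 - 9 = -4$)
$P = 1$ ($P = - \frac{7}{-7} = \left(-7\right) \left(- \frac{1}{7}\right) = 1$)
$Q{\left(U \right)} = -2$ ($Q{\left(U \right)} = - \frac{4}{2} = \left(-4\right) \frac{1}{2} = -2$)
$x{\left(G \right)} = - \frac{G^{3}}{7}$ ($x{\left(G \right)} = - \frac{G G^{2}}{7} = - \frac{G^{3}}{7}$)
$x{\left(P \right)} Q{\left(30 \right)} = - \frac{1^{3}}{7} \left(-2\right) = \left(- \frac{1}{7}\right) 1 \left(-2\right) = \left(- \frac{1}{7}\right) \left(-2\right) = \frac{2}{7}$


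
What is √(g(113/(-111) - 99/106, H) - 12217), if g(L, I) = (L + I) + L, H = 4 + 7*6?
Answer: 16*I*√1645975155/5883 ≈ 110.34*I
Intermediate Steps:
H = 46 (H = 4 + 42 = 46)
g(L, I) = I + 2*L (g(L, I) = (I + L) + L = I + 2*L)
√(g(113/(-111) - 99/106, H) - 12217) = √((46 + 2*(113/(-111) - 99/106)) - 12217) = √((46 + 2*(113*(-1/111) - 99*1/106)) - 12217) = √((46 + 2*(-113/111 - 99/106)) - 12217) = √((46 + 2*(-22967/11766)) - 12217) = √((46 - 22967/5883) - 12217) = √(247651/5883 - 12217) = √(-71624960/5883) = 16*I*√1645975155/5883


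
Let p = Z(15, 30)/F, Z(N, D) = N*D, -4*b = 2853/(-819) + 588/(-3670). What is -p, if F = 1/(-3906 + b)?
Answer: 117376433595/66794 ≈ 1.7573e+6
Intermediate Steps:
b = 608449/667940 (b = -(2853/(-819) + 588/(-3670))/4 = -(2853*(-1/819) + 588*(-1/3670))/4 = -(-317/91 - 294/1835)/4 = -¼*(-608449/166985) = 608449/667940 ≈ 0.91093)
Z(N, D) = D*N
F = -667940/2608365191 (F = 1/(-3906 + 608449/667940) = 1/(-2608365191/667940) = -667940/2608365191 ≈ -0.00025608)
p = -117376433595/66794 (p = (30*15)/(-667940/2608365191) = 450*(-2608365191/667940) = -117376433595/66794 ≈ -1.7573e+6)
-p = -1*(-117376433595/66794) = 117376433595/66794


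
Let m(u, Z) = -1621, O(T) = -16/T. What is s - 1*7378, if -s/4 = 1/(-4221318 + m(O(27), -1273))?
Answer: -31156843938/4222939 ≈ -7378.0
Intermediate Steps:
s = 4/4222939 (s = -4/(-4221318 - 1621) = -4/(-4222939) = -4*(-1/4222939) = 4/4222939 ≈ 9.4721e-7)
s - 1*7378 = 4/4222939 - 1*7378 = 4/4222939 - 7378 = -31156843938/4222939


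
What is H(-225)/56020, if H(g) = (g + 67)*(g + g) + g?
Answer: 14175/11204 ≈ 1.2652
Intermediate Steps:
H(g) = g + 2*g*(67 + g) (H(g) = (67 + g)*(2*g) + g = 2*g*(67 + g) + g = g + 2*g*(67 + g))
H(-225)/56020 = -225*(135 + 2*(-225))/56020 = -225*(135 - 450)*(1/56020) = -225*(-315)*(1/56020) = 70875*(1/56020) = 14175/11204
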